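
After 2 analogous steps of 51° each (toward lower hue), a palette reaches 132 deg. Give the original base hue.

2 steps of 51° (toward lower hue) give a net shift of −102°.
Start = end − shift: 132 + 102 = 234°

234°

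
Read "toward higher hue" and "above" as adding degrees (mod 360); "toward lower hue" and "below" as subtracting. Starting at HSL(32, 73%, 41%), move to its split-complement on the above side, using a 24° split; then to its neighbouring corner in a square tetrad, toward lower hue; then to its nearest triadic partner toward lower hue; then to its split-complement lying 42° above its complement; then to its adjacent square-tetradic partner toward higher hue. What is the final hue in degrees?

338°

+204° (split-comp 24° ↑): 32 + 204 = 236°
−90° (square ↓): 236 − 90 = 146°
−120° (triadic ↓): 146 − 120 = 26°
+222° (split-comp 42° ↑): 26 + 222 = 248°
+90° (square ↑): 248 + 90 = 338°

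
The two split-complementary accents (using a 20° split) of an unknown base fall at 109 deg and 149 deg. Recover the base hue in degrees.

The accents sit 20° either side of the complement, so the complement is their short-arc midpoint on the wheel.
Short-arc midpoint of 109° and 149°: 129°.
Base is 180° from the complement: 129 − 180 = -51 → -51 + 360 = 309°

309°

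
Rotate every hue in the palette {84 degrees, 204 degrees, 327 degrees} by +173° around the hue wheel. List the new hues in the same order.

84 + 173 = 257°
204 + 173 = 377 → 377 − 360 = 17°
327 + 173 = 500 → 500 − 360 = 140°

257°, 17°, 140°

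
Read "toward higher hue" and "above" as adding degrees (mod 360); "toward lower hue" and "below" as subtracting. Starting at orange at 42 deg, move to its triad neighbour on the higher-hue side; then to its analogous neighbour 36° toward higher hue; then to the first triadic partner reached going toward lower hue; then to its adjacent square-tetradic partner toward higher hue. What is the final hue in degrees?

168°

42 + 120 = 162°   (triadic ↑)
162 + 36 = 198°   (analog 36° ↑)
198 − 120 = 78°   (triadic ↓)
78 + 90 = 168°   (square ↑)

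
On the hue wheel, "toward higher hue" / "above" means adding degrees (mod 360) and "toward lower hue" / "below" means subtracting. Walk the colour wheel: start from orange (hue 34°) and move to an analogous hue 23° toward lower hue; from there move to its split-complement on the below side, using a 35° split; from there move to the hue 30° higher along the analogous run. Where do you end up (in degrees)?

186°

−23° (analog 23° ↓): 34 − 23 = 11°
+145° (split-comp 35° ↓): 11 + 145 = 156°
+30° (analog 30° ↑): 156 + 30 = 186°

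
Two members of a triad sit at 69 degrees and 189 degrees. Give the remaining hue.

A triad spaces three hues 120° apart.
The full set is {69°, 189°, 309°}.

309°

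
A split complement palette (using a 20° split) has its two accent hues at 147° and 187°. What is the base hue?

The accents sit 20° either side of the complement, so the complement is their short-arc midpoint on the wheel.
Short-arc midpoint of 147° and 187°: 167°.
Base is 180° from the complement: 167 − 180 = -13 → -13 + 360 = 347°

347°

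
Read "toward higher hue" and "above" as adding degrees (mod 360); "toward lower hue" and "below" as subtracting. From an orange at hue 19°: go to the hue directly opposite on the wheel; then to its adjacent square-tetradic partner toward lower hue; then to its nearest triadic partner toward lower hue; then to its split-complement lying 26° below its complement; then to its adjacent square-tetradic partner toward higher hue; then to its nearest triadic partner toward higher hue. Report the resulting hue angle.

+180° (complement): 19 + 180 = 199°
−90° (square ↓): 199 − 90 = 109°
−120° (triadic ↓): 109 − 120 = -11 → -11 + 360 = 349°
+154° (split-comp 26° ↓): 349 + 154 = 503 → 503 − 360 = 143°
+90° (square ↑): 143 + 90 = 233°
+120° (triadic ↑): 233 + 120 = 353°

353°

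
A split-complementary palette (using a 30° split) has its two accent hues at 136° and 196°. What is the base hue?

346°

The accents sit 30° either side of the complement, so the complement is their short-arc midpoint on the wheel.
Short-arc midpoint of 136° and 196°: 166°.
Base is 180° from the complement: 166 − 180 = -14 → -14 + 360 = 346°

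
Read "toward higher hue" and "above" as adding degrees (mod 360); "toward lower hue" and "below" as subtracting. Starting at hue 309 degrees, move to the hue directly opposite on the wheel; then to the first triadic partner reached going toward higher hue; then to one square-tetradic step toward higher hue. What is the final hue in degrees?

309 + 180 = 489 → 489 − 360 = 129°   (complement)
129 + 120 = 249°   (triadic ↑)
249 + 90 = 339°   (square ↑)

339°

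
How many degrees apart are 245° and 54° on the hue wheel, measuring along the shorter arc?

169°

|245 − 54| = 191.
The shorter arc is 360 − 191 = 169°.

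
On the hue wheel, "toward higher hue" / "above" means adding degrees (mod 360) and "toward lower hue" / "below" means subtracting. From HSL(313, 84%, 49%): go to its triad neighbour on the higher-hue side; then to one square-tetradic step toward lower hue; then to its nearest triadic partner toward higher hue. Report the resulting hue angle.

103°

313 + 120 = 433 → 433 − 360 = 73°   (triadic ↑)
73 − 90 = -17 → -17 + 360 = 343°   (square ↓)
343 + 120 = 463 → 463 − 360 = 103°   (triadic ↑)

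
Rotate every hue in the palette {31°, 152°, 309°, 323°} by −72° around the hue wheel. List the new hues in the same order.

319°, 80°, 237°, 251°

31 − 72 = -41 → -41 + 360 = 319°
152 − 72 = 80°
309 − 72 = 237°
323 − 72 = 251°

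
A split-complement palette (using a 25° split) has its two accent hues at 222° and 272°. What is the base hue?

The accents sit 25° either side of the complement, so the complement is their short-arc midpoint on the wheel.
Short-arc midpoint of 222° and 272°: 247°.
Base is 180° from the complement: 247 − 180 = 67°

67°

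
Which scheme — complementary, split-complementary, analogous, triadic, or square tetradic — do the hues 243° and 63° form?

Sort the hues: 63°, 243°.
Successive gaps around the wheel: 180°, 180°.
Two hues 180° apart are complementary.

complementary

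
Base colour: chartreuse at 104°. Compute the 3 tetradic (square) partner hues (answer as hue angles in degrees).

A square tetradic scheme places four hues every 90°.
104 + 90 = 194°
104 + 180 = 284°
104 + 270 = 374 → 374 − 360 = 14°

194°, 284° and 14°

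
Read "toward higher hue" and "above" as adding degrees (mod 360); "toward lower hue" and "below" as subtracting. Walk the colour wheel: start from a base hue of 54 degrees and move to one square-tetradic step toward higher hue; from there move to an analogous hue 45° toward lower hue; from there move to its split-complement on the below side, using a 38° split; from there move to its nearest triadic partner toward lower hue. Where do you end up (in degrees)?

square ↑ +90°: 54 + 90 = 144°
analog 45° ↓ −45°: 144 − 45 = 99°
split-comp 38° ↓ +142°: 99 + 142 = 241°
triadic ↓ −120°: 241 − 120 = 121°

121°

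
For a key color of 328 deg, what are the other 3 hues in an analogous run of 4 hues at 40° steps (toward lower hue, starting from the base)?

288°, 248°, 208°

Analogous hues sit every 40° along the wheel.
328 − 40 = 288°
328 − 80 = 248°
328 − 120 = 208°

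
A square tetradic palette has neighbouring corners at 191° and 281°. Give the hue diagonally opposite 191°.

A square tetradic scheme places four hues 90° apart; opposite corners are 180° apart.
191 + 180 = 371 → 371 − 360 = 11°

11°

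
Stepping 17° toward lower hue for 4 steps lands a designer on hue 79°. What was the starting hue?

4 steps of 17° (toward lower hue) give a net shift of −68°.
Start = end − shift: 79 + 68 = 147°

147°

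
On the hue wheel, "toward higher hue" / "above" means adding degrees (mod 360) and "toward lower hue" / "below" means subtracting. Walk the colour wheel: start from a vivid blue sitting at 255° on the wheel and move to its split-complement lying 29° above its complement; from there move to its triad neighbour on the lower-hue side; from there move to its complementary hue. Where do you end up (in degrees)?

164°

+209° (split-comp 29° ↑): 255 + 209 = 464 → 464 − 360 = 104°
−120° (triadic ↓): 104 − 120 = -16 → -16 + 360 = 344°
+180° (complement): 344 + 180 = 524 → 524 − 360 = 164°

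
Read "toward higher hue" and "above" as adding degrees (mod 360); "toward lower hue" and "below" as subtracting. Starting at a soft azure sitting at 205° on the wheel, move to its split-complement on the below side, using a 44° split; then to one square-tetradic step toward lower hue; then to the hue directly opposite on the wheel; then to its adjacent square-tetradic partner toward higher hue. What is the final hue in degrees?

161°

split-comp 44° ↓ +136°: 205 + 136 = 341°
square ↓ −90°: 341 − 90 = 251°
complement +180°: 251 + 180 = 431 → 431 − 360 = 71°
square ↑ +90°: 71 + 90 = 161°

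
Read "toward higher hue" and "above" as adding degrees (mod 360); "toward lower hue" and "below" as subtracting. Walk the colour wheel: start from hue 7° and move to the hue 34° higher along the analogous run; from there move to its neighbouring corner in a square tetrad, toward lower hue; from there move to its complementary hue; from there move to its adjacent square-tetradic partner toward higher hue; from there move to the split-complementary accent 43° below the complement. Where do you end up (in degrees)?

7 + 34 = 41°   (analog 34° ↑)
41 − 90 = -49 → -49 + 360 = 311°   (square ↓)
311 + 180 = 491 → 491 − 360 = 131°   (complement)
131 + 90 = 221°   (square ↑)
221 + 137 = 358°   (split-comp 43° ↓)

358°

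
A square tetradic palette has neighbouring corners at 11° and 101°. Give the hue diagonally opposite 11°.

A square tetradic scheme places four hues 90° apart; opposite corners are 180° apart.
11 + 180 = 191°

191°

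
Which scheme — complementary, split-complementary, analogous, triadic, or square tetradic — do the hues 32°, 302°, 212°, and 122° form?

square tetradic

Sort the hues: 32°, 122°, 212°, 302°.
Successive gaps around the wheel: 90°, 90°, 90°, 90°.
Four hues every 90° form a square tetradic scheme.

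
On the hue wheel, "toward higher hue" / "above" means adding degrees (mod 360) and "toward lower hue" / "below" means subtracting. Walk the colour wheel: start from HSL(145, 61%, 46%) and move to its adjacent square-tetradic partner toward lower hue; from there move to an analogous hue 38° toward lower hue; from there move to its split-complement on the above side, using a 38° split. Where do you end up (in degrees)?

235°

145 − 90 = 55°   (square ↓)
55 − 38 = 17°   (analog 38° ↓)
17 + 218 = 235°   (split-comp 38° ↑)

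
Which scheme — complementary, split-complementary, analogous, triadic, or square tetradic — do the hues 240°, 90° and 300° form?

Sort the hues: 90°, 240°, 300°.
Successive gaps around the wheel: 150°, 60°, 150°.
Two 150° gaps and one 60° gap — a base hue opposite a pair of accents 30° either side of its complement — is the split-complementary pattern.

split-complementary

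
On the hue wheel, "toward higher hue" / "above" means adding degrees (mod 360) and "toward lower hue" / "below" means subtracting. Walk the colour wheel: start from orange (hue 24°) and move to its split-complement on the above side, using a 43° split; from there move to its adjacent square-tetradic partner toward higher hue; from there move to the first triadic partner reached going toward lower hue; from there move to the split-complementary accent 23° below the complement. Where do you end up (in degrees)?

14°

24 + 223 = 247°   (split-comp 43° ↑)
247 + 90 = 337°   (square ↑)
337 − 120 = 217°   (triadic ↓)
217 + 157 = 374 → 374 − 360 = 14°   (split-comp 23° ↓)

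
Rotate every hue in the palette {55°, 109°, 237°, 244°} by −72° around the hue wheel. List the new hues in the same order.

343°, 37°, 165°, 172°

55 − 72 = -17 → -17 + 360 = 343°
109 − 72 = 37°
237 − 72 = 165°
244 − 72 = 172°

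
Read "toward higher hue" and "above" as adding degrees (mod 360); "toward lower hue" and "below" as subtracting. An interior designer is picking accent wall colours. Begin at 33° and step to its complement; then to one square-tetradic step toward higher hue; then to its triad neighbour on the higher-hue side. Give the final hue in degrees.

33 + 180 = 213°   (complement)
213 + 90 = 303°   (square ↑)
303 + 120 = 423 → 423 − 360 = 63°   (triadic ↑)

63°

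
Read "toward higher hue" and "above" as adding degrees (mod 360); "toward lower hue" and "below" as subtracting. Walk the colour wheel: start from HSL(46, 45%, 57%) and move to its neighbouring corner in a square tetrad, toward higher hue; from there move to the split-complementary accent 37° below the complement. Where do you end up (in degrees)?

279°

46 + 90 = 136°   (square ↑)
136 + 143 = 279°   (split-comp 37° ↓)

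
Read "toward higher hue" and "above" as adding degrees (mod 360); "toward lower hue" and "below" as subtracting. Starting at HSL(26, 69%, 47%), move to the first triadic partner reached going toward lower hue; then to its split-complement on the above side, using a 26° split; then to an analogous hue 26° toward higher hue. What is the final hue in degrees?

26 − 120 = -94 → -94 + 360 = 266°   (triadic ↓)
266 + 206 = 472 → 472 − 360 = 112°   (split-comp 26° ↑)
112 + 26 = 138°   (analog 26° ↑)

138°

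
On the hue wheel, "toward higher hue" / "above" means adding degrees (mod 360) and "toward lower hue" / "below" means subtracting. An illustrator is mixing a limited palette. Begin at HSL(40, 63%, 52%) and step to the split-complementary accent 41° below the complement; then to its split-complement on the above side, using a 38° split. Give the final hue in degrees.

37°

40 + 139 = 179°   (split-comp 41° ↓)
179 + 218 = 397 → 397 − 360 = 37°   (split-comp 38° ↑)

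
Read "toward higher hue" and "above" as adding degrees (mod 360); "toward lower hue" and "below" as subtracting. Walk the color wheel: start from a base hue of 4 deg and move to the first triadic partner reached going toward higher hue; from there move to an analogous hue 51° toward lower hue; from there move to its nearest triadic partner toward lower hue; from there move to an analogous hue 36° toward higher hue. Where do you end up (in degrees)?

+120° (triadic ↑): 4 + 120 = 124°
−51° (analog 51° ↓): 124 − 51 = 73°
−120° (triadic ↓): 73 − 120 = -47 → -47 + 360 = 313°
+36° (analog 36° ↑): 313 + 36 = 349°

349°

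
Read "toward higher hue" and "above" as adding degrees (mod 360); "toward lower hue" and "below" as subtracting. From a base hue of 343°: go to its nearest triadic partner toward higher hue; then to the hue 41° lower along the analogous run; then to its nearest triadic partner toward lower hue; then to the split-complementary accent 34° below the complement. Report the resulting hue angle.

88°

343 + 120 = 463 → 463 − 360 = 103°   (triadic ↑)
103 − 41 = 62°   (analog 41° ↓)
62 − 120 = -58 → -58 + 360 = 302°   (triadic ↓)
302 + 146 = 448 → 448 − 360 = 88°   (split-comp 34° ↓)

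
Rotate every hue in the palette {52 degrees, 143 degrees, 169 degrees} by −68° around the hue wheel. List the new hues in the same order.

52 − 68 = -16 → -16 + 360 = 344°
143 − 68 = 75°
169 − 68 = 101°

344°, 75°, 101°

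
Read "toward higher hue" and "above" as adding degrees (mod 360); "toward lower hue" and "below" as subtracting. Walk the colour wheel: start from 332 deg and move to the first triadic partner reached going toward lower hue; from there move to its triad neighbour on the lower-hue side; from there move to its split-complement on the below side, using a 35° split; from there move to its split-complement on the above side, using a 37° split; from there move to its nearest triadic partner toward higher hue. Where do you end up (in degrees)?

214°

−120° (triadic ↓): 332 − 120 = 212°
−120° (triadic ↓): 212 − 120 = 92°
+145° (split-comp 35° ↓): 92 + 145 = 237°
+217° (split-comp 37° ↑): 237 + 217 = 454 → 454 − 360 = 94°
+120° (triadic ↑): 94 + 120 = 214°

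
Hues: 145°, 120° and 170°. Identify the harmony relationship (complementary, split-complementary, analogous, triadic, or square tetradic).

Sort the hues: 120°, 145°, 170°.
Successive gaps around the wheel: 25°, 25°, 310°.
A run of hues at equal small steps (25°) with one large closing gap is an analogous group.

analogous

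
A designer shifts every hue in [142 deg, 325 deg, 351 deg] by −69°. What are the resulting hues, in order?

73°, 256°, 282°

142 − 69 = 73°
325 − 69 = 256°
351 − 69 = 282°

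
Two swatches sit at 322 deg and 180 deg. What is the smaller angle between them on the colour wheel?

|322 − 180| = 142.
142 ≤ 180, so the shorter arc is 142°.

142°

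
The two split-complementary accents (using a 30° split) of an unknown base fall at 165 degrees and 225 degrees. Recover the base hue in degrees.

15°

The accents sit 30° either side of the complement, so the complement is their short-arc midpoint on the wheel.
Short-arc midpoint of 165° and 225°: 195°.
Base is 180° from the complement: 195 − 180 = 15°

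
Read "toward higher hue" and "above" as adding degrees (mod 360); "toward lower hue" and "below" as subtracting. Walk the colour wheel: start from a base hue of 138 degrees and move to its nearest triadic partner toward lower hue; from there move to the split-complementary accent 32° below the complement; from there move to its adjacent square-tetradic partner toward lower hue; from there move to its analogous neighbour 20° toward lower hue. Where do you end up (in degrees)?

triadic ↓ −120°: 138 − 120 = 18°
split-comp 32° ↓ +148°: 18 + 148 = 166°
square ↓ −90°: 166 − 90 = 76°
analog 20° ↓ −20°: 76 − 20 = 56°

56°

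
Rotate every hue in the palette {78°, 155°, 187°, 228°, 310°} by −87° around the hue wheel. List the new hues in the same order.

78 − 87 = -9 → -9 + 360 = 351°
155 − 87 = 68°
187 − 87 = 100°
228 − 87 = 141°
310 − 87 = 223°

351°, 68°, 100°, 141°, 223°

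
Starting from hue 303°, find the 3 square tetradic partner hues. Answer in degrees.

33°, 123° and 213°

A square tetradic scheme places four hues every 90°.
303 + 90 = 393 → 393 − 360 = 33°
303 + 180 = 483 → 483 − 360 = 123°
303 + 270 = 573 → 573 − 360 = 213°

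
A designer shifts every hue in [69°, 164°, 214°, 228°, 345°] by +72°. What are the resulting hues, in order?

69 + 72 = 141°
164 + 72 = 236°
214 + 72 = 286°
228 + 72 = 300°
345 + 72 = 417 → 417 − 360 = 57°

141°, 236°, 286°, 300°, 57°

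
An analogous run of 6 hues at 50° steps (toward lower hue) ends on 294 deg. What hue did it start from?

5 steps of 50° (toward lower hue) give a net shift of −250°.
Start = end − shift: 294 + 250 = 544 → 544 − 360 = 184°

184°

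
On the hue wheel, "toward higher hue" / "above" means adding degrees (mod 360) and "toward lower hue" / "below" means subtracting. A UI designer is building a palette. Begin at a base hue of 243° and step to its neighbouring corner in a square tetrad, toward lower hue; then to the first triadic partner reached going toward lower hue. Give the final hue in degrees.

33°

−90° (square ↓): 243 − 90 = 153°
−120° (triadic ↓): 153 − 120 = 33°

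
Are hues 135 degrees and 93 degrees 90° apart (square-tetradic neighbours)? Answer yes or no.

no

Angular distance: |135 − 93| = 42 = 42°.
90° apart (square-tetradic neighbours) requires 90°.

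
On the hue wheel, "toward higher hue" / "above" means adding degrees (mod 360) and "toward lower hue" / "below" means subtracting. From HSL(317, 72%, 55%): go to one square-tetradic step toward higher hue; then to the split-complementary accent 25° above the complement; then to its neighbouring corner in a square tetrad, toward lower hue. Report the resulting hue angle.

square ↑ +90°: 317 + 90 = 407 → 407 − 360 = 47°
split-comp 25° ↑ +205°: 47 + 205 = 252°
square ↓ −90°: 252 − 90 = 162°

162°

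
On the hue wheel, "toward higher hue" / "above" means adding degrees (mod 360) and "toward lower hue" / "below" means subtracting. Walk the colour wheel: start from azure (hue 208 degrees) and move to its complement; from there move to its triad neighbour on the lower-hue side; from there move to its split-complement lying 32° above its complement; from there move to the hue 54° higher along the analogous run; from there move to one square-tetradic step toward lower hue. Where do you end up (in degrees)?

84°

+180° (complement): 208 + 180 = 388 → 388 − 360 = 28°
−120° (triadic ↓): 28 − 120 = -92 → -92 + 360 = 268°
+212° (split-comp 32° ↑): 268 + 212 = 480 → 480 − 360 = 120°
+54° (analog 54° ↑): 120 + 54 = 174°
−90° (square ↓): 174 − 90 = 84°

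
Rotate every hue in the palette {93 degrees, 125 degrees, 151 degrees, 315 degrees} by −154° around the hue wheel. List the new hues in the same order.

299°, 331°, 357°, 161°

93 − 154 = -61 → -61 + 360 = 299°
125 − 154 = -29 → -29 + 360 = 331°
151 − 154 = -3 → -3 + 360 = 357°
315 − 154 = 161°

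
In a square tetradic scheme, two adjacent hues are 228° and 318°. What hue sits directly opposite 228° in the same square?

48°

A square tetradic scheme places four hues 90° apart; opposite corners are 180° apart.
228 + 180 = 408 → 408 − 360 = 48°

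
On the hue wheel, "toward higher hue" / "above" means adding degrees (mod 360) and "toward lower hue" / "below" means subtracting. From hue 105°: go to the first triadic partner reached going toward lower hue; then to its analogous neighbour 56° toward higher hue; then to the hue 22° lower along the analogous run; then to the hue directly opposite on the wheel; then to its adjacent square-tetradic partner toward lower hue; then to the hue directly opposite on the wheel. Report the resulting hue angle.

−120° (triadic ↓): 105 − 120 = -15 → -15 + 360 = 345°
+56° (analog 56° ↑): 345 + 56 = 401 → 401 − 360 = 41°
−22° (analog 22° ↓): 41 − 22 = 19°
+180° (complement): 19 + 180 = 199°
−90° (square ↓): 199 − 90 = 109°
+180° (complement): 109 + 180 = 289°

289°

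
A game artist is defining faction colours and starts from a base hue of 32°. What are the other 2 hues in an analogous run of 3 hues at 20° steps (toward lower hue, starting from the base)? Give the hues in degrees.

12° and 352°

Analogous hues sit every 20° along the wheel.
32 − 20 = 12°
32 − 40 = -8 → -8 + 360 = 352°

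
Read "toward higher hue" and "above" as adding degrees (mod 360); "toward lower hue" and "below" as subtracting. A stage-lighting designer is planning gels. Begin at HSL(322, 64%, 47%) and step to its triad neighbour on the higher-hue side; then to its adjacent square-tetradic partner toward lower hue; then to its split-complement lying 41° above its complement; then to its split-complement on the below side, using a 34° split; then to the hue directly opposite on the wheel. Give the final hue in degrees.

179°

+120° (triadic ↑): 322 + 120 = 442 → 442 − 360 = 82°
−90° (square ↓): 82 − 90 = -8 → -8 + 360 = 352°
+221° (split-comp 41° ↑): 352 + 221 = 573 → 573 − 360 = 213°
+146° (split-comp 34° ↓): 213 + 146 = 359°
+180° (complement): 359 + 180 = 539 → 539 − 360 = 179°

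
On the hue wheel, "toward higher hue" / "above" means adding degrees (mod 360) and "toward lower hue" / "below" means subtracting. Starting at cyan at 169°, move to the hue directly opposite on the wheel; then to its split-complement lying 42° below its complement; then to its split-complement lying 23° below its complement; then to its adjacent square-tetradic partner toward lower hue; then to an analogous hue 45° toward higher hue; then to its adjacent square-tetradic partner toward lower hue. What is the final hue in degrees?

complement +180°: 169 + 180 = 349°
split-comp 42° ↓ +138°: 349 + 138 = 487 → 487 − 360 = 127°
split-comp 23° ↓ +157°: 127 + 157 = 284°
square ↓ −90°: 284 − 90 = 194°
analog 45° ↑ +45°: 194 + 45 = 239°
square ↓ −90°: 239 − 90 = 149°

149°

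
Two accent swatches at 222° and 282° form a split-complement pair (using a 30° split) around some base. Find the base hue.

72°

The accents sit 30° either side of the complement, so the complement is their short-arc midpoint on the wheel.
Short-arc midpoint of 222° and 282°: 252°.
Base is 180° from the complement: 252 − 180 = 72°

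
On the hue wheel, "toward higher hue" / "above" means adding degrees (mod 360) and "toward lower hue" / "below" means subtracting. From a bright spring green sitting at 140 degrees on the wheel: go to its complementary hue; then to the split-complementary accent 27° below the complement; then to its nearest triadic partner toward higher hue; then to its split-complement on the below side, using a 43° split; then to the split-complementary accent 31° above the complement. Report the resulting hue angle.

221°

+180° (complement): 140 + 180 = 320°
+153° (split-comp 27° ↓): 320 + 153 = 473 → 473 − 360 = 113°
+120° (triadic ↑): 113 + 120 = 233°
+137° (split-comp 43° ↓): 233 + 137 = 370 → 370 − 360 = 10°
+211° (split-comp 31° ↑): 10 + 211 = 221°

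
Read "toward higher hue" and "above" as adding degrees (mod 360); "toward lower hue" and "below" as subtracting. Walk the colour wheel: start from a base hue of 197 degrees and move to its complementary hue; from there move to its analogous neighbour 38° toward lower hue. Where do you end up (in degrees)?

+180° (complement): 197 + 180 = 377 → 377 − 360 = 17°
−38° (analog 38° ↓): 17 − 38 = -21 → -21 + 360 = 339°

339°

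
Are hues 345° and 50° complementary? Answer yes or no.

Angular distance: |345 − 50| = 295; shorter arc = 360 − 295 = 65°.
Complementary requires 180°.

no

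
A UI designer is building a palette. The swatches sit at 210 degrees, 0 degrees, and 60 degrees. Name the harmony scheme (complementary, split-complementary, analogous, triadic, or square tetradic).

Sort the hues: 0°, 60°, 210°.
Successive gaps around the wheel: 60°, 150°, 150°.
Two 150° gaps and one 60° gap — a base hue opposite a pair of accents 30° either side of its complement — is the split-complementary pattern.

split-complementary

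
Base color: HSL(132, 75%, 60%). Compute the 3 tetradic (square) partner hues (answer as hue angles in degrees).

222°, 312°, 42°

A square tetradic scheme places four hues every 90°.
132 + 90 = 222°
132 + 180 = 312°
132 + 270 = 402 → 402 − 360 = 42°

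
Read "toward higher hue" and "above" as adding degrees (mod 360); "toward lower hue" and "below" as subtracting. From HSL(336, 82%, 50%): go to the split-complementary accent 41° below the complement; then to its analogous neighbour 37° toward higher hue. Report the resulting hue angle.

152°

336 + 139 = 475 → 475 − 360 = 115°   (split-comp 41° ↓)
115 + 37 = 152°   (analog 37° ↑)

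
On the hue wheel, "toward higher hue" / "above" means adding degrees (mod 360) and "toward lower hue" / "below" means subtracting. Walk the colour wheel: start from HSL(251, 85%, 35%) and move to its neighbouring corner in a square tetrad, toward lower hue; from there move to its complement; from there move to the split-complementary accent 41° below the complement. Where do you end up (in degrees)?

square ↓ −90°: 251 − 90 = 161°
complement +180°: 161 + 180 = 341°
split-comp 41° ↓ +139°: 341 + 139 = 480 → 480 − 360 = 120°

120°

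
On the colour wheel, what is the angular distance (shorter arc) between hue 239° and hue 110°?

|239 − 110| = 129.
129 ≤ 180, so the shorter arc is 129°.

129°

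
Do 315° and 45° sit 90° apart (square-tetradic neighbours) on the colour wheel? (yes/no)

yes

Angular distance: |315 − 45| = 270; shorter arc = 360 − 270 = 90°.
90° apart (square-tetradic neighbours) requires 90°.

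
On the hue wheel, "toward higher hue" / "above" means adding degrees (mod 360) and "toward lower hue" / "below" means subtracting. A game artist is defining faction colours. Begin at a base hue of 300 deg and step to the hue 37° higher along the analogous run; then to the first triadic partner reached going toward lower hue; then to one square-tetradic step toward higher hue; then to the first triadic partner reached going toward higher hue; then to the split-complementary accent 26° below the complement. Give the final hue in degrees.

221°

300 + 37 = 337°   (analog 37° ↑)
337 − 120 = 217°   (triadic ↓)
217 + 90 = 307°   (square ↑)
307 + 120 = 427 → 427 − 360 = 67°   (triadic ↑)
67 + 154 = 221°   (split-comp 26° ↓)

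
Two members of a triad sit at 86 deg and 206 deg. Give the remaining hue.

A triad spaces three hues 120° apart.
The full set is {86°, 206°, 326°}.

326°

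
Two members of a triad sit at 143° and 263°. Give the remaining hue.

23°

A triad spaces three hues 120° apart.
The full set is {23°, 143°, 263°}.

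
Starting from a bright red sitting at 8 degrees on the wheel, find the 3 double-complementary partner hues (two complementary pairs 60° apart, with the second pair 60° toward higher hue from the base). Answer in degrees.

A rectangular tetradic uses two complementary pairs 60° apart: offsets 0°, 60°, 180°, 240°.
8 + 60 = 68°
8 + 180 = 188°
8 + 240 = 248°

68°, 188°, 248°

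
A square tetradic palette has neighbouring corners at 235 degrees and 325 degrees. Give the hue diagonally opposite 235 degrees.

55°

A square tetradic scheme places four hues 90° apart; opposite corners are 180° apart.
235 + 180 = 415 → 415 − 360 = 55°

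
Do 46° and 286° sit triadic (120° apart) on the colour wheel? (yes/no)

yes

Angular distance: |46 − 286| = 240; shorter arc = 360 − 240 = 120°.
Triadic (120° apart) requires 120°.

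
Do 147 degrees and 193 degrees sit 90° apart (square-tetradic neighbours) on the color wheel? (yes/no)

Angular distance: |147 − 193| = 46 = 46°.
90° apart (square-tetradic neighbours) requires 90°.

no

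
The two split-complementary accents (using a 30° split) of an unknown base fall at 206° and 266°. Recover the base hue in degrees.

56°

The accents sit 30° either side of the complement, so the complement is their short-arc midpoint on the wheel.
Short-arc midpoint of 206° and 266°: 236°.
Base is 180° from the complement: 236 − 180 = 56°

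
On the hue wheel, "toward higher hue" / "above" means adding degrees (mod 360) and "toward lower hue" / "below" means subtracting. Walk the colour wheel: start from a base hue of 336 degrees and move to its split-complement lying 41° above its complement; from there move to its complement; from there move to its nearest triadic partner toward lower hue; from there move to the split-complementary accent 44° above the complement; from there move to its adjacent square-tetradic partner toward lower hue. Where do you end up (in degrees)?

31°

336 + 221 = 557 → 557 − 360 = 197°   (split-comp 41° ↑)
197 + 180 = 377 → 377 − 360 = 17°   (complement)
17 − 120 = -103 → -103 + 360 = 257°   (triadic ↓)
257 + 224 = 481 → 481 − 360 = 121°   (split-comp 44° ↑)
121 − 90 = 31°   (square ↓)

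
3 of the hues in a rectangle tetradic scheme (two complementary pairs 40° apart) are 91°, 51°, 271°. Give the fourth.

231°

A rectangular tetradic uses two complementary pairs 40° apart: offsets 0°, 40°, 180°, 220°.
Among {51°, 91°, 271°}, 271° and 91° are a 180° pair.
The remaining hue 51° needs its own complement: 51 + 180 = 231°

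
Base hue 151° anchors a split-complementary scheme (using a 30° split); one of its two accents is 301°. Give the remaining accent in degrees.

1°

Split-complementary hues sit 30° either side of the complement.
Complement of the base 151°: 151 + 180 = 331°
The given accent 301° is 30° one side of 331°; the other accent sits 30° the other side: 331 + 30 = 361 → 361 − 360 = 1°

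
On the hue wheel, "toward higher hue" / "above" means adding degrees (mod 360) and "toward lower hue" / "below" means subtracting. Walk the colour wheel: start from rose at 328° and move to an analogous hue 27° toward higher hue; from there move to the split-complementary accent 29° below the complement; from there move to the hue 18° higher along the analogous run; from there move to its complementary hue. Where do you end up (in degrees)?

344°

+27° (analog 27° ↑): 328 + 27 = 355°
+151° (split-comp 29° ↓): 355 + 151 = 506 → 506 − 360 = 146°
+18° (analog 18° ↑): 146 + 18 = 164°
+180° (complement): 164 + 180 = 344°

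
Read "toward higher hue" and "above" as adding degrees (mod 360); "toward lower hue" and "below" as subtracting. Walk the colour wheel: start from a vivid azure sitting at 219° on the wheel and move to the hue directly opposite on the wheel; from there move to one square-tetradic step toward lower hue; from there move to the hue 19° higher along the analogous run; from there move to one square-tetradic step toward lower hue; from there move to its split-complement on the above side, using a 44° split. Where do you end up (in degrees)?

+180° (complement): 219 + 180 = 399 → 399 − 360 = 39°
−90° (square ↓): 39 − 90 = -51 → -51 + 360 = 309°
+19° (analog 19° ↑): 309 + 19 = 328°
−90° (square ↓): 328 − 90 = 238°
+224° (split-comp 44° ↑): 238 + 224 = 462 → 462 − 360 = 102°

102°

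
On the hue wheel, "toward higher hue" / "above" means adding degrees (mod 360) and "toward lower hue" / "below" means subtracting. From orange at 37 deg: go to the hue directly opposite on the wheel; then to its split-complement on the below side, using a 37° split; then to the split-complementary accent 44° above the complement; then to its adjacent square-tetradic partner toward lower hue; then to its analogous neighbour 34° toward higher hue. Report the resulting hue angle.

168°

+180° (complement): 37 + 180 = 217°
+143° (split-comp 37° ↓): 217 + 143 = 360 → 360 − 360 = 0°
+224° (split-comp 44° ↑): 0 + 224 = 224°
−90° (square ↓): 224 − 90 = 134°
+34° (analog 34° ↑): 134 + 34 = 168°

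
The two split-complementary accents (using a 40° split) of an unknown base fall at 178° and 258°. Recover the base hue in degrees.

38°

The accents sit 40° either side of the complement, so the complement is their short-arc midpoint on the wheel.
Short-arc midpoint of 178° and 258°: 218°.
Base is 180° from the complement: 218 − 180 = 38°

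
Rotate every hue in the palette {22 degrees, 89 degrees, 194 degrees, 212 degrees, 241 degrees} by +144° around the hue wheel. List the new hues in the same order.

22 + 144 = 166°
89 + 144 = 233°
194 + 144 = 338°
212 + 144 = 356°
241 + 144 = 385 → 385 − 360 = 25°

166°, 233°, 338°, 356°, 25°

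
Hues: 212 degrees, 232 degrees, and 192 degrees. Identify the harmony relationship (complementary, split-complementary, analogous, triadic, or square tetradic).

analogous

Sort the hues: 192°, 212°, 232°.
Successive gaps around the wheel: 20°, 20°, 320°.
A run of hues at equal small steps (20°) with one large closing gap is an analogous group.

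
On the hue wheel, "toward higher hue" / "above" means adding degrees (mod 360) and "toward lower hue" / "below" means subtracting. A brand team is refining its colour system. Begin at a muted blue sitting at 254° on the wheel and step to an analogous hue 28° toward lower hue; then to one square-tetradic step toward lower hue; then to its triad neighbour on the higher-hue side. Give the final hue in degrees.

256°

analog 28° ↓ −28°: 254 − 28 = 226°
square ↓ −90°: 226 − 90 = 136°
triadic ↑ +120°: 136 + 120 = 256°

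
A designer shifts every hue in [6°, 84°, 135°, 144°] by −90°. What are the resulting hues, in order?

276°, 354°, 45°, 54°

6 − 90 = -84 → -84 + 360 = 276°
84 − 90 = -6 → -6 + 360 = 354°
135 − 90 = 45°
144 − 90 = 54°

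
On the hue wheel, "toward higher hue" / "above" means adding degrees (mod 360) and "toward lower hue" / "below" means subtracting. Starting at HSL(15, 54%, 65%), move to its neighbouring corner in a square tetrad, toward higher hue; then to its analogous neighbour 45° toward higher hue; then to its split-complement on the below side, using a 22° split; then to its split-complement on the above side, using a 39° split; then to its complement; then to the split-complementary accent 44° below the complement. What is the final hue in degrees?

square ↑ +90°: 15 + 90 = 105°
analog 45° ↑ +45°: 105 + 45 = 150°
split-comp 22° ↓ +158°: 150 + 158 = 308°
split-comp 39° ↑ +219°: 308 + 219 = 527 → 527 − 360 = 167°
complement +180°: 167 + 180 = 347°
split-comp 44° ↓ +136°: 347 + 136 = 483 → 483 − 360 = 123°

123°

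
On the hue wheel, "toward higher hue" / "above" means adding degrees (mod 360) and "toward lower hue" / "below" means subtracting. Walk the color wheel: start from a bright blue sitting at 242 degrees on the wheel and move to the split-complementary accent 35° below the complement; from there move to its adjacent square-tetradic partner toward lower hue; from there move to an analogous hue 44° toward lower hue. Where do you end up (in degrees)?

split-comp 35° ↓ +145°: 242 + 145 = 387 → 387 − 360 = 27°
square ↓ −90°: 27 − 90 = -63 → -63 + 360 = 297°
analog 44° ↓ −44°: 297 − 44 = 253°

253°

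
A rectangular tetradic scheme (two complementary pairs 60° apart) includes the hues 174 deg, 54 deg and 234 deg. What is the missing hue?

A rectangular tetradic uses two complementary pairs 60° apart: offsets 0°, 60°, 180°, 240°.
Among {54°, 174°, 234°}, 54° and 234° are a 180° pair.
The remaining hue 174° needs its own complement: 174 + 180 = 354°

354°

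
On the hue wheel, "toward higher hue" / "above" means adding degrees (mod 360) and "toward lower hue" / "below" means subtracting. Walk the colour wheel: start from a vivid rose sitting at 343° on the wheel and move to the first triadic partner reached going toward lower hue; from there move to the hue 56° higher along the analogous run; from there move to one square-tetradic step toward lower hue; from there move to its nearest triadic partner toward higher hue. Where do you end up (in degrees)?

343 − 120 = 223°   (triadic ↓)
223 + 56 = 279°   (analog 56° ↑)
279 − 90 = 189°   (square ↓)
189 + 120 = 309°   (triadic ↑)

309°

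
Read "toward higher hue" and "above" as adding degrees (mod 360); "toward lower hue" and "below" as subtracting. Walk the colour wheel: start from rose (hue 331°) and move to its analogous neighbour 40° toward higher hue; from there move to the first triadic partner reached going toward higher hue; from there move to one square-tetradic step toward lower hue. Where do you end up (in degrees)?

+40° (analog 40° ↑): 331 + 40 = 371 → 371 − 360 = 11°
+120° (triadic ↑): 11 + 120 = 131°
−90° (square ↓): 131 − 90 = 41°

41°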